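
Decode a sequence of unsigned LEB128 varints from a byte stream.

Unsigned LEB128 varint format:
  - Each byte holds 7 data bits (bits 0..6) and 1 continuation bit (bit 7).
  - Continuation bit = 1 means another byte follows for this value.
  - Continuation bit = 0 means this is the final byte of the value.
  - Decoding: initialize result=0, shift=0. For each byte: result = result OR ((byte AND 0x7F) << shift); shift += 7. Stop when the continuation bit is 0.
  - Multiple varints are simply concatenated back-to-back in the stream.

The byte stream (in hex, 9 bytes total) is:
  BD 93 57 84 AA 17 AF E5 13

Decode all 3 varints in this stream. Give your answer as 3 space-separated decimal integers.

Answer: 1427901 382212 324271

Derivation:
  byte[0]=0xBD cont=1 payload=0x3D=61: acc |= 61<<0 -> acc=61 shift=7
  byte[1]=0x93 cont=1 payload=0x13=19: acc |= 19<<7 -> acc=2493 shift=14
  byte[2]=0x57 cont=0 payload=0x57=87: acc |= 87<<14 -> acc=1427901 shift=21 [end]
Varint 1: bytes[0:3] = BD 93 57 -> value 1427901 (3 byte(s))
  byte[3]=0x84 cont=1 payload=0x04=4: acc |= 4<<0 -> acc=4 shift=7
  byte[4]=0xAA cont=1 payload=0x2A=42: acc |= 42<<7 -> acc=5380 shift=14
  byte[5]=0x17 cont=0 payload=0x17=23: acc |= 23<<14 -> acc=382212 shift=21 [end]
Varint 2: bytes[3:6] = 84 AA 17 -> value 382212 (3 byte(s))
  byte[6]=0xAF cont=1 payload=0x2F=47: acc |= 47<<0 -> acc=47 shift=7
  byte[7]=0xE5 cont=1 payload=0x65=101: acc |= 101<<7 -> acc=12975 shift=14
  byte[8]=0x13 cont=0 payload=0x13=19: acc |= 19<<14 -> acc=324271 shift=21 [end]
Varint 3: bytes[6:9] = AF E5 13 -> value 324271 (3 byte(s))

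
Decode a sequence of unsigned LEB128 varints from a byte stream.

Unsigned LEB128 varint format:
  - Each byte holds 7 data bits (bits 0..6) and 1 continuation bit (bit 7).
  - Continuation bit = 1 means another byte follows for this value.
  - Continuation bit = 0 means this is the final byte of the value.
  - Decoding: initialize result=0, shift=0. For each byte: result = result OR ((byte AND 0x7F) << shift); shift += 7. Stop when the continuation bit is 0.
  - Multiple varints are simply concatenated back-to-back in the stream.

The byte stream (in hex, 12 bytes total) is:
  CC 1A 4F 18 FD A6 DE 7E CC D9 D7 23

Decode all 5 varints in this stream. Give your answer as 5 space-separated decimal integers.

Answer: 3404 79 24 265786237 74837196

Derivation:
  byte[0]=0xCC cont=1 payload=0x4C=76: acc |= 76<<0 -> acc=76 shift=7
  byte[1]=0x1A cont=0 payload=0x1A=26: acc |= 26<<7 -> acc=3404 shift=14 [end]
Varint 1: bytes[0:2] = CC 1A -> value 3404 (2 byte(s))
  byte[2]=0x4F cont=0 payload=0x4F=79: acc |= 79<<0 -> acc=79 shift=7 [end]
Varint 2: bytes[2:3] = 4F -> value 79 (1 byte(s))
  byte[3]=0x18 cont=0 payload=0x18=24: acc |= 24<<0 -> acc=24 shift=7 [end]
Varint 3: bytes[3:4] = 18 -> value 24 (1 byte(s))
  byte[4]=0xFD cont=1 payload=0x7D=125: acc |= 125<<0 -> acc=125 shift=7
  byte[5]=0xA6 cont=1 payload=0x26=38: acc |= 38<<7 -> acc=4989 shift=14
  byte[6]=0xDE cont=1 payload=0x5E=94: acc |= 94<<14 -> acc=1545085 shift=21
  byte[7]=0x7E cont=0 payload=0x7E=126: acc |= 126<<21 -> acc=265786237 shift=28 [end]
Varint 4: bytes[4:8] = FD A6 DE 7E -> value 265786237 (4 byte(s))
  byte[8]=0xCC cont=1 payload=0x4C=76: acc |= 76<<0 -> acc=76 shift=7
  byte[9]=0xD9 cont=1 payload=0x59=89: acc |= 89<<7 -> acc=11468 shift=14
  byte[10]=0xD7 cont=1 payload=0x57=87: acc |= 87<<14 -> acc=1436876 shift=21
  byte[11]=0x23 cont=0 payload=0x23=35: acc |= 35<<21 -> acc=74837196 shift=28 [end]
Varint 5: bytes[8:12] = CC D9 D7 23 -> value 74837196 (4 byte(s))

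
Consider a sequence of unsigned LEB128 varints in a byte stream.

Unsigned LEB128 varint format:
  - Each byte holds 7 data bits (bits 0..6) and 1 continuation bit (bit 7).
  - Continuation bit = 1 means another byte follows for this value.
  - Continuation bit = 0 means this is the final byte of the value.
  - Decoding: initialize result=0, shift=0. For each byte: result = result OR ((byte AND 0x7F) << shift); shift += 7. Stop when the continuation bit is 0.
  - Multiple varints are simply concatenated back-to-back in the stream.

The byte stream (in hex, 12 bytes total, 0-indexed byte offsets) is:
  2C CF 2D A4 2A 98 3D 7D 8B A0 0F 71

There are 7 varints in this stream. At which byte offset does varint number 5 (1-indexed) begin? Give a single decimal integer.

  byte[0]=0x2C cont=0 payload=0x2C=44: acc |= 44<<0 -> acc=44 shift=7 [end]
Varint 1: bytes[0:1] = 2C -> value 44 (1 byte(s))
  byte[1]=0xCF cont=1 payload=0x4F=79: acc |= 79<<0 -> acc=79 shift=7
  byte[2]=0x2D cont=0 payload=0x2D=45: acc |= 45<<7 -> acc=5839 shift=14 [end]
Varint 2: bytes[1:3] = CF 2D -> value 5839 (2 byte(s))
  byte[3]=0xA4 cont=1 payload=0x24=36: acc |= 36<<0 -> acc=36 shift=7
  byte[4]=0x2A cont=0 payload=0x2A=42: acc |= 42<<7 -> acc=5412 shift=14 [end]
Varint 3: bytes[3:5] = A4 2A -> value 5412 (2 byte(s))
  byte[5]=0x98 cont=1 payload=0x18=24: acc |= 24<<0 -> acc=24 shift=7
  byte[6]=0x3D cont=0 payload=0x3D=61: acc |= 61<<7 -> acc=7832 shift=14 [end]
Varint 4: bytes[5:7] = 98 3D -> value 7832 (2 byte(s))
  byte[7]=0x7D cont=0 payload=0x7D=125: acc |= 125<<0 -> acc=125 shift=7 [end]
Varint 5: bytes[7:8] = 7D -> value 125 (1 byte(s))
  byte[8]=0x8B cont=1 payload=0x0B=11: acc |= 11<<0 -> acc=11 shift=7
  byte[9]=0xA0 cont=1 payload=0x20=32: acc |= 32<<7 -> acc=4107 shift=14
  byte[10]=0x0F cont=0 payload=0x0F=15: acc |= 15<<14 -> acc=249867 shift=21 [end]
Varint 6: bytes[8:11] = 8B A0 0F -> value 249867 (3 byte(s))
  byte[11]=0x71 cont=0 payload=0x71=113: acc |= 113<<0 -> acc=113 shift=7 [end]
Varint 7: bytes[11:12] = 71 -> value 113 (1 byte(s))

Answer: 7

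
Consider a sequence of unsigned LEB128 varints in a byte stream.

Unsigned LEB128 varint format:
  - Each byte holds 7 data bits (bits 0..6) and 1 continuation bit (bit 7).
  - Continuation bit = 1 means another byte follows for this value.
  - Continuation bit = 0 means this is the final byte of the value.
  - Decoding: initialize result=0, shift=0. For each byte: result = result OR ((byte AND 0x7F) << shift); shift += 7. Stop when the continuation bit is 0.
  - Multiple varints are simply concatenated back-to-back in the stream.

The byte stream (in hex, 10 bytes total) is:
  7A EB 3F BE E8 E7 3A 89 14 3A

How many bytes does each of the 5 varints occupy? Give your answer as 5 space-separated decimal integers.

Answer: 1 2 4 2 1

Derivation:
  byte[0]=0x7A cont=0 payload=0x7A=122: acc |= 122<<0 -> acc=122 shift=7 [end]
Varint 1: bytes[0:1] = 7A -> value 122 (1 byte(s))
  byte[1]=0xEB cont=1 payload=0x6B=107: acc |= 107<<0 -> acc=107 shift=7
  byte[2]=0x3F cont=0 payload=0x3F=63: acc |= 63<<7 -> acc=8171 shift=14 [end]
Varint 2: bytes[1:3] = EB 3F -> value 8171 (2 byte(s))
  byte[3]=0xBE cont=1 payload=0x3E=62: acc |= 62<<0 -> acc=62 shift=7
  byte[4]=0xE8 cont=1 payload=0x68=104: acc |= 104<<7 -> acc=13374 shift=14
  byte[5]=0xE7 cont=1 payload=0x67=103: acc |= 103<<14 -> acc=1700926 shift=21
  byte[6]=0x3A cont=0 payload=0x3A=58: acc |= 58<<21 -> acc=123335742 shift=28 [end]
Varint 3: bytes[3:7] = BE E8 E7 3A -> value 123335742 (4 byte(s))
  byte[7]=0x89 cont=1 payload=0x09=9: acc |= 9<<0 -> acc=9 shift=7
  byte[8]=0x14 cont=0 payload=0x14=20: acc |= 20<<7 -> acc=2569 shift=14 [end]
Varint 4: bytes[7:9] = 89 14 -> value 2569 (2 byte(s))
  byte[9]=0x3A cont=0 payload=0x3A=58: acc |= 58<<0 -> acc=58 shift=7 [end]
Varint 5: bytes[9:10] = 3A -> value 58 (1 byte(s))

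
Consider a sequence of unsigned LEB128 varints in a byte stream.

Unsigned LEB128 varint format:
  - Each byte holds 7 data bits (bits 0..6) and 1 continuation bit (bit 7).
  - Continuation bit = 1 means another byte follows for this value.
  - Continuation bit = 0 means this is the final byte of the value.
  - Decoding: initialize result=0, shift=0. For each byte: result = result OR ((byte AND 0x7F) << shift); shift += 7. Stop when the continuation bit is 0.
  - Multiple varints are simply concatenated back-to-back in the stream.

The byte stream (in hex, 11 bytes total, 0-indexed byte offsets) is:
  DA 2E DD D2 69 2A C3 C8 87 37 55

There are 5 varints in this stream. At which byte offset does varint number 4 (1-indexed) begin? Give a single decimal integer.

  byte[0]=0xDA cont=1 payload=0x5A=90: acc |= 90<<0 -> acc=90 shift=7
  byte[1]=0x2E cont=0 payload=0x2E=46: acc |= 46<<7 -> acc=5978 shift=14 [end]
Varint 1: bytes[0:2] = DA 2E -> value 5978 (2 byte(s))
  byte[2]=0xDD cont=1 payload=0x5D=93: acc |= 93<<0 -> acc=93 shift=7
  byte[3]=0xD2 cont=1 payload=0x52=82: acc |= 82<<7 -> acc=10589 shift=14
  byte[4]=0x69 cont=0 payload=0x69=105: acc |= 105<<14 -> acc=1730909 shift=21 [end]
Varint 2: bytes[2:5] = DD D2 69 -> value 1730909 (3 byte(s))
  byte[5]=0x2A cont=0 payload=0x2A=42: acc |= 42<<0 -> acc=42 shift=7 [end]
Varint 3: bytes[5:6] = 2A -> value 42 (1 byte(s))
  byte[6]=0xC3 cont=1 payload=0x43=67: acc |= 67<<0 -> acc=67 shift=7
  byte[7]=0xC8 cont=1 payload=0x48=72: acc |= 72<<7 -> acc=9283 shift=14
  byte[8]=0x87 cont=1 payload=0x07=7: acc |= 7<<14 -> acc=123971 shift=21
  byte[9]=0x37 cont=0 payload=0x37=55: acc |= 55<<21 -> acc=115467331 shift=28 [end]
Varint 4: bytes[6:10] = C3 C8 87 37 -> value 115467331 (4 byte(s))
  byte[10]=0x55 cont=0 payload=0x55=85: acc |= 85<<0 -> acc=85 shift=7 [end]
Varint 5: bytes[10:11] = 55 -> value 85 (1 byte(s))

Answer: 6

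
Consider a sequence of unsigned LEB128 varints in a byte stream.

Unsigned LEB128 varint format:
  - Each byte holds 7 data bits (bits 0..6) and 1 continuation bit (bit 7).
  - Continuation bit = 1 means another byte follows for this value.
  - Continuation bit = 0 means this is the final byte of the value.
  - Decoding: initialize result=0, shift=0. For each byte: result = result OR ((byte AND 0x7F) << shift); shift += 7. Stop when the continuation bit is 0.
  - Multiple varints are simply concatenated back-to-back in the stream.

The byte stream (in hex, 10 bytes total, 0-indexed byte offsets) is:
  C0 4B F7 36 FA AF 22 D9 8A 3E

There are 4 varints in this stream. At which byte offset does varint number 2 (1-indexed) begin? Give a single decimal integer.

Answer: 2

Derivation:
  byte[0]=0xC0 cont=1 payload=0x40=64: acc |= 64<<0 -> acc=64 shift=7
  byte[1]=0x4B cont=0 payload=0x4B=75: acc |= 75<<7 -> acc=9664 shift=14 [end]
Varint 1: bytes[0:2] = C0 4B -> value 9664 (2 byte(s))
  byte[2]=0xF7 cont=1 payload=0x77=119: acc |= 119<<0 -> acc=119 shift=7
  byte[3]=0x36 cont=0 payload=0x36=54: acc |= 54<<7 -> acc=7031 shift=14 [end]
Varint 2: bytes[2:4] = F7 36 -> value 7031 (2 byte(s))
  byte[4]=0xFA cont=1 payload=0x7A=122: acc |= 122<<0 -> acc=122 shift=7
  byte[5]=0xAF cont=1 payload=0x2F=47: acc |= 47<<7 -> acc=6138 shift=14
  byte[6]=0x22 cont=0 payload=0x22=34: acc |= 34<<14 -> acc=563194 shift=21 [end]
Varint 3: bytes[4:7] = FA AF 22 -> value 563194 (3 byte(s))
  byte[7]=0xD9 cont=1 payload=0x59=89: acc |= 89<<0 -> acc=89 shift=7
  byte[8]=0x8A cont=1 payload=0x0A=10: acc |= 10<<7 -> acc=1369 shift=14
  byte[9]=0x3E cont=0 payload=0x3E=62: acc |= 62<<14 -> acc=1017177 shift=21 [end]
Varint 4: bytes[7:10] = D9 8A 3E -> value 1017177 (3 byte(s))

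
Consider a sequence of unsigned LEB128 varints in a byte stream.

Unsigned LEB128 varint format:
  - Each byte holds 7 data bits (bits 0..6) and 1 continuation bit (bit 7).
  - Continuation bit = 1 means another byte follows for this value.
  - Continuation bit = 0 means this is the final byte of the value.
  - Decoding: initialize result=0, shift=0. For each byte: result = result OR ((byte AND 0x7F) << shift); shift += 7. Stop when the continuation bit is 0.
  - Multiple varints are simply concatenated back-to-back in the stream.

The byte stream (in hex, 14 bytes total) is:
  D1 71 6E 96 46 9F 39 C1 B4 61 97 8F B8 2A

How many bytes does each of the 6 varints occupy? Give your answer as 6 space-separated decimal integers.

  byte[0]=0xD1 cont=1 payload=0x51=81: acc |= 81<<0 -> acc=81 shift=7
  byte[1]=0x71 cont=0 payload=0x71=113: acc |= 113<<7 -> acc=14545 shift=14 [end]
Varint 1: bytes[0:2] = D1 71 -> value 14545 (2 byte(s))
  byte[2]=0x6E cont=0 payload=0x6E=110: acc |= 110<<0 -> acc=110 shift=7 [end]
Varint 2: bytes[2:3] = 6E -> value 110 (1 byte(s))
  byte[3]=0x96 cont=1 payload=0x16=22: acc |= 22<<0 -> acc=22 shift=7
  byte[4]=0x46 cont=0 payload=0x46=70: acc |= 70<<7 -> acc=8982 shift=14 [end]
Varint 3: bytes[3:5] = 96 46 -> value 8982 (2 byte(s))
  byte[5]=0x9F cont=1 payload=0x1F=31: acc |= 31<<0 -> acc=31 shift=7
  byte[6]=0x39 cont=0 payload=0x39=57: acc |= 57<<7 -> acc=7327 shift=14 [end]
Varint 4: bytes[5:7] = 9F 39 -> value 7327 (2 byte(s))
  byte[7]=0xC1 cont=1 payload=0x41=65: acc |= 65<<0 -> acc=65 shift=7
  byte[8]=0xB4 cont=1 payload=0x34=52: acc |= 52<<7 -> acc=6721 shift=14
  byte[9]=0x61 cont=0 payload=0x61=97: acc |= 97<<14 -> acc=1595969 shift=21 [end]
Varint 5: bytes[7:10] = C1 B4 61 -> value 1595969 (3 byte(s))
  byte[10]=0x97 cont=1 payload=0x17=23: acc |= 23<<0 -> acc=23 shift=7
  byte[11]=0x8F cont=1 payload=0x0F=15: acc |= 15<<7 -> acc=1943 shift=14
  byte[12]=0xB8 cont=1 payload=0x38=56: acc |= 56<<14 -> acc=919447 shift=21
  byte[13]=0x2A cont=0 payload=0x2A=42: acc |= 42<<21 -> acc=88999831 shift=28 [end]
Varint 6: bytes[10:14] = 97 8F B8 2A -> value 88999831 (4 byte(s))

Answer: 2 1 2 2 3 4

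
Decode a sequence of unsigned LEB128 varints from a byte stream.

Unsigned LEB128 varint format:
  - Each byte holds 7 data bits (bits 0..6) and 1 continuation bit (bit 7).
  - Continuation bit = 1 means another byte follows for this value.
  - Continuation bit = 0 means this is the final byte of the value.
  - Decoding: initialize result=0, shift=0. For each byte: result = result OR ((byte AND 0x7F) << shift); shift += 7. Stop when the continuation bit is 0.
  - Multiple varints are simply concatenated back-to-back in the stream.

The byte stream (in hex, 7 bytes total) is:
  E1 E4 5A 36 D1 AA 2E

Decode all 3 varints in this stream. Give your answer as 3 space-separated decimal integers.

  byte[0]=0xE1 cont=1 payload=0x61=97: acc |= 97<<0 -> acc=97 shift=7
  byte[1]=0xE4 cont=1 payload=0x64=100: acc |= 100<<7 -> acc=12897 shift=14
  byte[2]=0x5A cont=0 payload=0x5A=90: acc |= 90<<14 -> acc=1487457 shift=21 [end]
Varint 1: bytes[0:3] = E1 E4 5A -> value 1487457 (3 byte(s))
  byte[3]=0x36 cont=0 payload=0x36=54: acc |= 54<<0 -> acc=54 shift=7 [end]
Varint 2: bytes[3:4] = 36 -> value 54 (1 byte(s))
  byte[4]=0xD1 cont=1 payload=0x51=81: acc |= 81<<0 -> acc=81 shift=7
  byte[5]=0xAA cont=1 payload=0x2A=42: acc |= 42<<7 -> acc=5457 shift=14
  byte[6]=0x2E cont=0 payload=0x2E=46: acc |= 46<<14 -> acc=759121 shift=21 [end]
Varint 3: bytes[4:7] = D1 AA 2E -> value 759121 (3 byte(s))

Answer: 1487457 54 759121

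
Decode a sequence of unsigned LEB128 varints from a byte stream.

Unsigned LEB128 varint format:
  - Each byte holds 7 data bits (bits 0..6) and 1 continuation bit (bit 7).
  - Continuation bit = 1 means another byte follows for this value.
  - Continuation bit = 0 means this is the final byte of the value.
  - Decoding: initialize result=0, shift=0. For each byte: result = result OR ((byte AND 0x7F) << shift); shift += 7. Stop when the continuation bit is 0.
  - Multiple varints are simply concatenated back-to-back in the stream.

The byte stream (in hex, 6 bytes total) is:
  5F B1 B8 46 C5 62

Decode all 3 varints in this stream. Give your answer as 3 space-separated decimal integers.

  byte[0]=0x5F cont=0 payload=0x5F=95: acc |= 95<<0 -> acc=95 shift=7 [end]
Varint 1: bytes[0:1] = 5F -> value 95 (1 byte(s))
  byte[1]=0xB1 cont=1 payload=0x31=49: acc |= 49<<0 -> acc=49 shift=7
  byte[2]=0xB8 cont=1 payload=0x38=56: acc |= 56<<7 -> acc=7217 shift=14
  byte[3]=0x46 cont=0 payload=0x46=70: acc |= 70<<14 -> acc=1154097 shift=21 [end]
Varint 2: bytes[1:4] = B1 B8 46 -> value 1154097 (3 byte(s))
  byte[4]=0xC5 cont=1 payload=0x45=69: acc |= 69<<0 -> acc=69 shift=7
  byte[5]=0x62 cont=0 payload=0x62=98: acc |= 98<<7 -> acc=12613 shift=14 [end]
Varint 3: bytes[4:6] = C5 62 -> value 12613 (2 byte(s))

Answer: 95 1154097 12613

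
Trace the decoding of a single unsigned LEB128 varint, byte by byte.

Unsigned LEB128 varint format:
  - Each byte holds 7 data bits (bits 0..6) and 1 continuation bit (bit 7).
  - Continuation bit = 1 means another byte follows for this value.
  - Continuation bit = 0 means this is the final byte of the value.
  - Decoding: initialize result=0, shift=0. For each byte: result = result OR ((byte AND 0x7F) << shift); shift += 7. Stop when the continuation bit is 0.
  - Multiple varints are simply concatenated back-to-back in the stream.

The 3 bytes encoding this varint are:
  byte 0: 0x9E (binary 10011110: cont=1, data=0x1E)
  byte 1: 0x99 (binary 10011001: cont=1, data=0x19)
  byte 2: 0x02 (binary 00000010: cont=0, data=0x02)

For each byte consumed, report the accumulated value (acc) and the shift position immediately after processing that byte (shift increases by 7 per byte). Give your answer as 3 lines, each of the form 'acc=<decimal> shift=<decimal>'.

byte 0=0x9E: payload=0x1E=30, contrib = 30<<0 = 30; acc -> 30, shift -> 7
byte 1=0x99: payload=0x19=25, contrib = 25<<7 = 3200; acc -> 3230, shift -> 14
byte 2=0x02: payload=0x02=2, contrib = 2<<14 = 32768; acc -> 35998, shift -> 21

Answer: acc=30 shift=7
acc=3230 shift=14
acc=35998 shift=21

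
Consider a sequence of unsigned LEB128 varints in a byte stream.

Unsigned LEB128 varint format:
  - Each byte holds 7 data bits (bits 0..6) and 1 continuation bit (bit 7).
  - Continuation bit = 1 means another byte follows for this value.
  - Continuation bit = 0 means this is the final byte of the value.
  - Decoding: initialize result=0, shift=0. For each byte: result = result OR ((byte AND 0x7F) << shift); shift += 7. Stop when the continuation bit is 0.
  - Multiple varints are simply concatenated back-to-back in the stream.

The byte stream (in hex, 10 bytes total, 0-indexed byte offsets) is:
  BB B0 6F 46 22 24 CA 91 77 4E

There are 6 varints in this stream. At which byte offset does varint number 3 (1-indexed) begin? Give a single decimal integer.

  byte[0]=0xBB cont=1 payload=0x3B=59: acc |= 59<<0 -> acc=59 shift=7
  byte[1]=0xB0 cont=1 payload=0x30=48: acc |= 48<<7 -> acc=6203 shift=14
  byte[2]=0x6F cont=0 payload=0x6F=111: acc |= 111<<14 -> acc=1824827 shift=21 [end]
Varint 1: bytes[0:3] = BB B0 6F -> value 1824827 (3 byte(s))
  byte[3]=0x46 cont=0 payload=0x46=70: acc |= 70<<0 -> acc=70 shift=7 [end]
Varint 2: bytes[3:4] = 46 -> value 70 (1 byte(s))
  byte[4]=0x22 cont=0 payload=0x22=34: acc |= 34<<0 -> acc=34 shift=7 [end]
Varint 3: bytes[4:5] = 22 -> value 34 (1 byte(s))
  byte[5]=0x24 cont=0 payload=0x24=36: acc |= 36<<0 -> acc=36 shift=7 [end]
Varint 4: bytes[5:6] = 24 -> value 36 (1 byte(s))
  byte[6]=0xCA cont=1 payload=0x4A=74: acc |= 74<<0 -> acc=74 shift=7
  byte[7]=0x91 cont=1 payload=0x11=17: acc |= 17<<7 -> acc=2250 shift=14
  byte[8]=0x77 cont=0 payload=0x77=119: acc |= 119<<14 -> acc=1951946 shift=21 [end]
Varint 5: bytes[6:9] = CA 91 77 -> value 1951946 (3 byte(s))
  byte[9]=0x4E cont=0 payload=0x4E=78: acc |= 78<<0 -> acc=78 shift=7 [end]
Varint 6: bytes[9:10] = 4E -> value 78 (1 byte(s))

Answer: 4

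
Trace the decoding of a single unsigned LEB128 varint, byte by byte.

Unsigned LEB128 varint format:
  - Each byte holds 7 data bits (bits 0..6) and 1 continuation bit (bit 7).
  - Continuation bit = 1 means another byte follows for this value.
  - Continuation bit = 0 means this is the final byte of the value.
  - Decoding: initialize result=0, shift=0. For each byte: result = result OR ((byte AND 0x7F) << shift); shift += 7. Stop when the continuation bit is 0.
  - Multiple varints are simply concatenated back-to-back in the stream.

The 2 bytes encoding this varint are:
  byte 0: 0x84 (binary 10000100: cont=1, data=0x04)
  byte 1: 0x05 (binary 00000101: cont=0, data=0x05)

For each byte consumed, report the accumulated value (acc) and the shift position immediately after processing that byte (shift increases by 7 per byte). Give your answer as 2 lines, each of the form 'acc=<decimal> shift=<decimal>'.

byte 0=0x84: payload=0x04=4, contrib = 4<<0 = 4; acc -> 4, shift -> 7
byte 1=0x05: payload=0x05=5, contrib = 5<<7 = 640; acc -> 644, shift -> 14

Answer: acc=4 shift=7
acc=644 shift=14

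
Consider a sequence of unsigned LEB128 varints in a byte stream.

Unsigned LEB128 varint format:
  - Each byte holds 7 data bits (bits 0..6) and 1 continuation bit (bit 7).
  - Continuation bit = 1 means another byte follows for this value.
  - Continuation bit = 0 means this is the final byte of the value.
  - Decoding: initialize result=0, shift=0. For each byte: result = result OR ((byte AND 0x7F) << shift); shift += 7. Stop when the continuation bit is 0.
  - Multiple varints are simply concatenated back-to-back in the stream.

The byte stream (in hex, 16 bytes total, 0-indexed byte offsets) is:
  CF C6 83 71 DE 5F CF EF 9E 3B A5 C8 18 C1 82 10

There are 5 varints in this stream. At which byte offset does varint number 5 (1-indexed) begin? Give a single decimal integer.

Answer: 13

Derivation:
  byte[0]=0xCF cont=1 payload=0x4F=79: acc |= 79<<0 -> acc=79 shift=7
  byte[1]=0xC6 cont=1 payload=0x46=70: acc |= 70<<7 -> acc=9039 shift=14
  byte[2]=0x83 cont=1 payload=0x03=3: acc |= 3<<14 -> acc=58191 shift=21
  byte[3]=0x71 cont=0 payload=0x71=113: acc |= 113<<21 -> acc=237036367 shift=28 [end]
Varint 1: bytes[0:4] = CF C6 83 71 -> value 237036367 (4 byte(s))
  byte[4]=0xDE cont=1 payload=0x5E=94: acc |= 94<<0 -> acc=94 shift=7
  byte[5]=0x5F cont=0 payload=0x5F=95: acc |= 95<<7 -> acc=12254 shift=14 [end]
Varint 2: bytes[4:6] = DE 5F -> value 12254 (2 byte(s))
  byte[6]=0xCF cont=1 payload=0x4F=79: acc |= 79<<0 -> acc=79 shift=7
  byte[7]=0xEF cont=1 payload=0x6F=111: acc |= 111<<7 -> acc=14287 shift=14
  byte[8]=0x9E cont=1 payload=0x1E=30: acc |= 30<<14 -> acc=505807 shift=21
  byte[9]=0x3B cont=0 payload=0x3B=59: acc |= 59<<21 -> acc=124237775 shift=28 [end]
Varint 3: bytes[6:10] = CF EF 9E 3B -> value 124237775 (4 byte(s))
  byte[10]=0xA5 cont=1 payload=0x25=37: acc |= 37<<0 -> acc=37 shift=7
  byte[11]=0xC8 cont=1 payload=0x48=72: acc |= 72<<7 -> acc=9253 shift=14
  byte[12]=0x18 cont=0 payload=0x18=24: acc |= 24<<14 -> acc=402469 shift=21 [end]
Varint 4: bytes[10:13] = A5 C8 18 -> value 402469 (3 byte(s))
  byte[13]=0xC1 cont=1 payload=0x41=65: acc |= 65<<0 -> acc=65 shift=7
  byte[14]=0x82 cont=1 payload=0x02=2: acc |= 2<<7 -> acc=321 shift=14
  byte[15]=0x10 cont=0 payload=0x10=16: acc |= 16<<14 -> acc=262465 shift=21 [end]
Varint 5: bytes[13:16] = C1 82 10 -> value 262465 (3 byte(s))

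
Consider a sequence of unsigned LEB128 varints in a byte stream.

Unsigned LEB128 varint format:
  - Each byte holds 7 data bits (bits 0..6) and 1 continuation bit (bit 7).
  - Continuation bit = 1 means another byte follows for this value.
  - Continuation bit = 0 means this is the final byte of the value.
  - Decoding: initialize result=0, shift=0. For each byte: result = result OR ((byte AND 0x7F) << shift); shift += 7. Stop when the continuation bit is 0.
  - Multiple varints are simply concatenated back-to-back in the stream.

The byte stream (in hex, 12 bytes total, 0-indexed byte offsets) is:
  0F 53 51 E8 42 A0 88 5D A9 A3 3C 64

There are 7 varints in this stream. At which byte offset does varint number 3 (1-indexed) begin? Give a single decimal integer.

Answer: 2

Derivation:
  byte[0]=0x0F cont=0 payload=0x0F=15: acc |= 15<<0 -> acc=15 shift=7 [end]
Varint 1: bytes[0:1] = 0F -> value 15 (1 byte(s))
  byte[1]=0x53 cont=0 payload=0x53=83: acc |= 83<<0 -> acc=83 shift=7 [end]
Varint 2: bytes[1:2] = 53 -> value 83 (1 byte(s))
  byte[2]=0x51 cont=0 payload=0x51=81: acc |= 81<<0 -> acc=81 shift=7 [end]
Varint 3: bytes[2:3] = 51 -> value 81 (1 byte(s))
  byte[3]=0xE8 cont=1 payload=0x68=104: acc |= 104<<0 -> acc=104 shift=7
  byte[4]=0x42 cont=0 payload=0x42=66: acc |= 66<<7 -> acc=8552 shift=14 [end]
Varint 4: bytes[3:5] = E8 42 -> value 8552 (2 byte(s))
  byte[5]=0xA0 cont=1 payload=0x20=32: acc |= 32<<0 -> acc=32 shift=7
  byte[6]=0x88 cont=1 payload=0x08=8: acc |= 8<<7 -> acc=1056 shift=14
  byte[7]=0x5D cont=0 payload=0x5D=93: acc |= 93<<14 -> acc=1524768 shift=21 [end]
Varint 5: bytes[5:8] = A0 88 5D -> value 1524768 (3 byte(s))
  byte[8]=0xA9 cont=1 payload=0x29=41: acc |= 41<<0 -> acc=41 shift=7
  byte[9]=0xA3 cont=1 payload=0x23=35: acc |= 35<<7 -> acc=4521 shift=14
  byte[10]=0x3C cont=0 payload=0x3C=60: acc |= 60<<14 -> acc=987561 shift=21 [end]
Varint 6: bytes[8:11] = A9 A3 3C -> value 987561 (3 byte(s))
  byte[11]=0x64 cont=0 payload=0x64=100: acc |= 100<<0 -> acc=100 shift=7 [end]
Varint 7: bytes[11:12] = 64 -> value 100 (1 byte(s))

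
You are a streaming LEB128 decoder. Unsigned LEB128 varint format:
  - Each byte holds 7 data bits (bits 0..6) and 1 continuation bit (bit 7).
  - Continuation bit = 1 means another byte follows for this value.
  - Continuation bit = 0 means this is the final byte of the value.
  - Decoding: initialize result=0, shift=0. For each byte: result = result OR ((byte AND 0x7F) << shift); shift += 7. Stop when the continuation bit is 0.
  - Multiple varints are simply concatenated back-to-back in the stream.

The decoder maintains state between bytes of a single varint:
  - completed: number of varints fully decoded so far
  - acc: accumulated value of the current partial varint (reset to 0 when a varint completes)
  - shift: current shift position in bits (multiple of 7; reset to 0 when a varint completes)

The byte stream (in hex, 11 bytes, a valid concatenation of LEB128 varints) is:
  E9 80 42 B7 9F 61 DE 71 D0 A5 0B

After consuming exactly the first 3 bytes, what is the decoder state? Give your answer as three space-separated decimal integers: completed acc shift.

Answer: 1 0 0

Derivation:
byte[0]=0xE9 cont=1 payload=0x69: acc |= 105<<0 -> completed=0 acc=105 shift=7
byte[1]=0x80 cont=1 payload=0x00: acc |= 0<<7 -> completed=0 acc=105 shift=14
byte[2]=0x42 cont=0 payload=0x42: varint #1 complete (value=1081449); reset -> completed=1 acc=0 shift=0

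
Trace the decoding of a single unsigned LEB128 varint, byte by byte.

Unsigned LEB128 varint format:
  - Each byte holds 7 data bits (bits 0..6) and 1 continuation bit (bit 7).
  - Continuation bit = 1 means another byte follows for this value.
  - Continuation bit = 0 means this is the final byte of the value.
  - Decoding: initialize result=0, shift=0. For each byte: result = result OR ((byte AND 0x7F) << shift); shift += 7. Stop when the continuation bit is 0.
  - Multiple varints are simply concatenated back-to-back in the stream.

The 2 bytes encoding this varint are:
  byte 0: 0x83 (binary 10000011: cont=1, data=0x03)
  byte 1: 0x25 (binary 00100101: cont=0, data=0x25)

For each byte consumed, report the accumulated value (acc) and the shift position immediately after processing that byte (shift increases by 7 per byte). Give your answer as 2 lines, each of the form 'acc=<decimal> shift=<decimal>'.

byte 0=0x83: payload=0x03=3, contrib = 3<<0 = 3; acc -> 3, shift -> 7
byte 1=0x25: payload=0x25=37, contrib = 37<<7 = 4736; acc -> 4739, shift -> 14

Answer: acc=3 shift=7
acc=4739 shift=14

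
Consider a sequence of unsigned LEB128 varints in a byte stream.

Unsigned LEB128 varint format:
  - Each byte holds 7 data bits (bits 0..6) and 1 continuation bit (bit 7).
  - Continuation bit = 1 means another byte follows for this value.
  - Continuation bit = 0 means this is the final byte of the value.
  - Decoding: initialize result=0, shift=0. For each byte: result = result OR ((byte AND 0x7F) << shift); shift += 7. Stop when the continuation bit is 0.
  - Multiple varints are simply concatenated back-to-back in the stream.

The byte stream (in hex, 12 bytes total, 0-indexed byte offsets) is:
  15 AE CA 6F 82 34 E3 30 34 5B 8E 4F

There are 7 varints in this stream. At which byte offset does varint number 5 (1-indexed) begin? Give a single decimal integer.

Answer: 8

Derivation:
  byte[0]=0x15 cont=0 payload=0x15=21: acc |= 21<<0 -> acc=21 shift=7 [end]
Varint 1: bytes[0:1] = 15 -> value 21 (1 byte(s))
  byte[1]=0xAE cont=1 payload=0x2E=46: acc |= 46<<0 -> acc=46 shift=7
  byte[2]=0xCA cont=1 payload=0x4A=74: acc |= 74<<7 -> acc=9518 shift=14
  byte[3]=0x6F cont=0 payload=0x6F=111: acc |= 111<<14 -> acc=1828142 shift=21 [end]
Varint 2: bytes[1:4] = AE CA 6F -> value 1828142 (3 byte(s))
  byte[4]=0x82 cont=1 payload=0x02=2: acc |= 2<<0 -> acc=2 shift=7
  byte[5]=0x34 cont=0 payload=0x34=52: acc |= 52<<7 -> acc=6658 shift=14 [end]
Varint 3: bytes[4:6] = 82 34 -> value 6658 (2 byte(s))
  byte[6]=0xE3 cont=1 payload=0x63=99: acc |= 99<<0 -> acc=99 shift=7
  byte[7]=0x30 cont=0 payload=0x30=48: acc |= 48<<7 -> acc=6243 shift=14 [end]
Varint 4: bytes[6:8] = E3 30 -> value 6243 (2 byte(s))
  byte[8]=0x34 cont=0 payload=0x34=52: acc |= 52<<0 -> acc=52 shift=7 [end]
Varint 5: bytes[8:9] = 34 -> value 52 (1 byte(s))
  byte[9]=0x5B cont=0 payload=0x5B=91: acc |= 91<<0 -> acc=91 shift=7 [end]
Varint 6: bytes[9:10] = 5B -> value 91 (1 byte(s))
  byte[10]=0x8E cont=1 payload=0x0E=14: acc |= 14<<0 -> acc=14 shift=7
  byte[11]=0x4F cont=0 payload=0x4F=79: acc |= 79<<7 -> acc=10126 shift=14 [end]
Varint 7: bytes[10:12] = 8E 4F -> value 10126 (2 byte(s))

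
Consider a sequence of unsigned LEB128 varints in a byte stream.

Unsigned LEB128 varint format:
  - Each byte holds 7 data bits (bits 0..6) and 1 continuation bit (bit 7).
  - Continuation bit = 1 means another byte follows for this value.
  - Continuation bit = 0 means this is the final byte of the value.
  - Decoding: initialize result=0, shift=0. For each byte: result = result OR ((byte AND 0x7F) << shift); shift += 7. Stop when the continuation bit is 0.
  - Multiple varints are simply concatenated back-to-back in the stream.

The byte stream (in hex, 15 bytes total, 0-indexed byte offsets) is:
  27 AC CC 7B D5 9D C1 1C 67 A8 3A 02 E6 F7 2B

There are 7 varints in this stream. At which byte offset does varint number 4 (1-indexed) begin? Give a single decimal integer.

Answer: 8

Derivation:
  byte[0]=0x27 cont=0 payload=0x27=39: acc |= 39<<0 -> acc=39 shift=7 [end]
Varint 1: bytes[0:1] = 27 -> value 39 (1 byte(s))
  byte[1]=0xAC cont=1 payload=0x2C=44: acc |= 44<<0 -> acc=44 shift=7
  byte[2]=0xCC cont=1 payload=0x4C=76: acc |= 76<<7 -> acc=9772 shift=14
  byte[3]=0x7B cont=0 payload=0x7B=123: acc |= 123<<14 -> acc=2025004 shift=21 [end]
Varint 2: bytes[1:4] = AC CC 7B -> value 2025004 (3 byte(s))
  byte[4]=0xD5 cont=1 payload=0x55=85: acc |= 85<<0 -> acc=85 shift=7
  byte[5]=0x9D cont=1 payload=0x1D=29: acc |= 29<<7 -> acc=3797 shift=14
  byte[6]=0xC1 cont=1 payload=0x41=65: acc |= 65<<14 -> acc=1068757 shift=21
  byte[7]=0x1C cont=0 payload=0x1C=28: acc |= 28<<21 -> acc=59789013 shift=28 [end]
Varint 3: bytes[4:8] = D5 9D C1 1C -> value 59789013 (4 byte(s))
  byte[8]=0x67 cont=0 payload=0x67=103: acc |= 103<<0 -> acc=103 shift=7 [end]
Varint 4: bytes[8:9] = 67 -> value 103 (1 byte(s))
  byte[9]=0xA8 cont=1 payload=0x28=40: acc |= 40<<0 -> acc=40 shift=7
  byte[10]=0x3A cont=0 payload=0x3A=58: acc |= 58<<7 -> acc=7464 shift=14 [end]
Varint 5: bytes[9:11] = A8 3A -> value 7464 (2 byte(s))
  byte[11]=0x02 cont=0 payload=0x02=2: acc |= 2<<0 -> acc=2 shift=7 [end]
Varint 6: bytes[11:12] = 02 -> value 2 (1 byte(s))
  byte[12]=0xE6 cont=1 payload=0x66=102: acc |= 102<<0 -> acc=102 shift=7
  byte[13]=0xF7 cont=1 payload=0x77=119: acc |= 119<<7 -> acc=15334 shift=14
  byte[14]=0x2B cont=0 payload=0x2B=43: acc |= 43<<14 -> acc=719846 shift=21 [end]
Varint 7: bytes[12:15] = E6 F7 2B -> value 719846 (3 byte(s))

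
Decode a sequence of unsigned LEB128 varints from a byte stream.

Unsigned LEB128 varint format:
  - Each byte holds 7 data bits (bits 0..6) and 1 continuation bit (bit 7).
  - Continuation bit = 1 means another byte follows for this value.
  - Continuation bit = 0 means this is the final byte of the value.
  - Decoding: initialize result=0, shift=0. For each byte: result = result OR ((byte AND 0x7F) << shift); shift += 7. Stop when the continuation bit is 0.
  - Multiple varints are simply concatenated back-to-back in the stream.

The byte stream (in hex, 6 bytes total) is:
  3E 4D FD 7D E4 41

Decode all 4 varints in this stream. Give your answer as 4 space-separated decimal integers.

  byte[0]=0x3E cont=0 payload=0x3E=62: acc |= 62<<0 -> acc=62 shift=7 [end]
Varint 1: bytes[0:1] = 3E -> value 62 (1 byte(s))
  byte[1]=0x4D cont=0 payload=0x4D=77: acc |= 77<<0 -> acc=77 shift=7 [end]
Varint 2: bytes[1:2] = 4D -> value 77 (1 byte(s))
  byte[2]=0xFD cont=1 payload=0x7D=125: acc |= 125<<0 -> acc=125 shift=7
  byte[3]=0x7D cont=0 payload=0x7D=125: acc |= 125<<7 -> acc=16125 shift=14 [end]
Varint 3: bytes[2:4] = FD 7D -> value 16125 (2 byte(s))
  byte[4]=0xE4 cont=1 payload=0x64=100: acc |= 100<<0 -> acc=100 shift=7
  byte[5]=0x41 cont=0 payload=0x41=65: acc |= 65<<7 -> acc=8420 shift=14 [end]
Varint 4: bytes[4:6] = E4 41 -> value 8420 (2 byte(s))

Answer: 62 77 16125 8420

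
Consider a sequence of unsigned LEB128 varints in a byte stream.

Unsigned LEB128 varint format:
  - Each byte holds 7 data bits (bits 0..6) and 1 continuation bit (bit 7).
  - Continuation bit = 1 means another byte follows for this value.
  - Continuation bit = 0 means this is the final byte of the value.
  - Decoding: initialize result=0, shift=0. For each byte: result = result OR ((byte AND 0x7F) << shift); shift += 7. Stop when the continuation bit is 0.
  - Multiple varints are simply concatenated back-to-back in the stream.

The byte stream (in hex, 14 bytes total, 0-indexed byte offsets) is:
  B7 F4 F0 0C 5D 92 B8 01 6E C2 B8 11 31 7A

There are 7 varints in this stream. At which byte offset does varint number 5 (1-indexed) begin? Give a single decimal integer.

  byte[0]=0xB7 cont=1 payload=0x37=55: acc |= 55<<0 -> acc=55 shift=7
  byte[1]=0xF4 cont=1 payload=0x74=116: acc |= 116<<7 -> acc=14903 shift=14
  byte[2]=0xF0 cont=1 payload=0x70=112: acc |= 112<<14 -> acc=1849911 shift=21
  byte[3]=0x0C cont=0 payload=0x0C=12: acc |= 12<<21 -> acc=27015735 shift=28 [end]
Varint 1: bytes[0:4] = B7 F4 F0 0C -> value 27015735 (4 byte(s))
  byte[4]=0x5D cont=0 payload=0x5D=93: acc |= 93<<0 -> acc=93 shift=7 [end]
Varint 2: bytes[4:5] = 5D -> value 93 (1 byte(s))
  byte[5]=0x92 cont=1 payload=0x12=18: acc |= 18<<0 -> acc=18 shift=7
  byte[6]=0xB8 cont=1 payload=0x38=56: acc |= 56<<7 -> acc=7186 shift=14
  byte[7]=0x01 cont=0 payload=0x01=1: acc |= 1<<14 -> acc=23570 shift=21 [end]
Varint 3: bytes[5:8] = 92 B8 01 -> value 23570 (3 byte(s))
  byte[8]=0x6E cont=0 payload=0x6E=110: acc |= 110<<0 -> acc=110 shift=7 [end]
Varint 4: bytes[8:9] = 6E -> value 110 (1 byte(s))
  byte[9]=0xC2 cont=1 payload=0x42=66: acc |= 66<<0 -> acc=66 shift=7
  byte[10]=0xB8 cont=1 payload=0x38=56: acc |= 56<<7 -> acc=7234 shift=14
  byte[11]=0x11 cont=0 payload=0x11=17: acc |= 17<<14 -> acc=285762 shift=21 [end]
Varint 5: bytes[9:12] = C2 B8 11 -> value 285762 (3 byte(s))
  byte[12]=0x31 cont=0 payload=0x31=49: acc |= 49<<0 -> acc=49 shift=7 [end]
Varint 6: bytes[12:13] = 31 -> value 49 (1 byte(s))
  byte[13]=0x7A cont=0 payload=0x7A=122: acc |= 122<<0 -> acc=122 shift=7 [end]
Varint 7: bytes[13:14] = 7A -> value 122 (1 byte(s))

Answer: 9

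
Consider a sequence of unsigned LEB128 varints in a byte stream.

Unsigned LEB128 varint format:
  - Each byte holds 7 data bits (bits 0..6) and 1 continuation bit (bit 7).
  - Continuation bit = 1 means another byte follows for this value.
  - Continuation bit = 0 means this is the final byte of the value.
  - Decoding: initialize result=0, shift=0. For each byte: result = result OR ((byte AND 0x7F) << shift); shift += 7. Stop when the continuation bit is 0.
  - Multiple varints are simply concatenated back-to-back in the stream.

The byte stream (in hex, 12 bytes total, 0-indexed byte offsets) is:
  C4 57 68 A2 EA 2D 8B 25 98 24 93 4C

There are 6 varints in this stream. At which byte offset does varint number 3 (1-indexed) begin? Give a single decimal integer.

Answer: 3

Derivation:
  byte[0]=0xC4 cont=1 payload=0x44=68: acc |= 68<<0 -> acc=68 shift=7
  byte[1]=0x57 cont=0 payload=0x57=87: acc |= 87<<7 -> acc=11204 shift=14 [end]
Varint 1: bytes[0:2] = C4 57 -> value 11204 (2 byte(s))
  byte[2]=0x68 cont=0 payload=0x68=104: acc |= 104<<0 -> acc=104 shift=7 [end]
Varint 2: bytes[2:3] = 68 -> value 104 (1 byte(s))
  byte[3]=0xA2 cont=1 payload=0x22=34: acc |= 34<<0 -> acc=34 shift=7
  byte[4]=0xEA cont=1 payload=0x6A=106: acc |= 106<<7 -> acc=13602 shift=14
  byte[5]=0x2D cont=0 payload=0x2D=45: acc |= 45<<14 -> acc=750882 shift=21 [end]
Varint 3: bytes[3:6] = A2 EA 2D -> value 750882 (3 byte(s))
  byte[6]=0x8B cont=1 payload=0x0B=11: acc |= 11<<0 -> acc=11 shift=7
  byte[7]=0x25 cont=0 payload=0x25=37: acc |= 37<<7 -> acc=4747 shift=14 [end]
Varint 4: bytes[6:8] = 8B 25 -> value 4747 (2 byte(s))
  byte[8]=0x98 cont=1 payload=0x18=24: acc |= 24<<0 -> acc=24 shift=7
  byte[9]=0x24 cont=0 payload=0x24=36: acc |= 36<<7 -> acc=4632 shift=14 [end]
Varint 5: bytes[8:10] = 98 24 -> value 4632 (2 byte(s))
  byte[10]=0x93 cont=1 payload=0x13=19: acc |= 19<<0 -> acc=19 shift=7
  byte[11]=0x4C cont=0 payload=0x4C=76: acc |= 76<<7 -> acc=9747 shift=14 [end]
Varint 6: bytes[10:12] = 93 4C -> value 9747 (2 byte(s))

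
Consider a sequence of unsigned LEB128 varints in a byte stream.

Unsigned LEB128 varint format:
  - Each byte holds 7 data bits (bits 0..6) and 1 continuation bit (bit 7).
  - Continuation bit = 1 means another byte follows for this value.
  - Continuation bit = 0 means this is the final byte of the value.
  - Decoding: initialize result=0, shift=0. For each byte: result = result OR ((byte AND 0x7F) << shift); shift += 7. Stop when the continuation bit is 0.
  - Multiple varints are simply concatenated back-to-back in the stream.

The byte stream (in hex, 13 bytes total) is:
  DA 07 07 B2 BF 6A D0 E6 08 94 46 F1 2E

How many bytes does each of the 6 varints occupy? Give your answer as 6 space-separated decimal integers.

Answer: 2 1 3 3 2 2

Derivation:
  byte[0]=0xDA cont=1 payload=0x5A=90: acc |= 90<<0 -> acc=90 shift=7
  byte[1]=0x07 cont=0 payload=0x07=7: acc |= 7<<7 -> acc=986 shift=14 [end]
Varint 1: bytes[0:2] = DA 07 -> value 986 (2 byte(s))
  byte[2]=0x07 cont=0 payload=0x07=7: acc |= 7<<0 -> acc=7 shift=7 [end]
Varint 2: bytes[2:3] = 07 -> value 7 (1 byte(s))
  byte[3]=0xB2 cont=1 payload=0x32=50: acc |= 50<<0 -> acc=50 shift=7
  byte[4]=0xBF cont=1 payload=0x3F=63: acc |= 63<<7 -> acc=8114 shift=14
  byte[5]=0x6A cont=0 payload=0x6A=106: acc |= 106<<14 -> acc=1744818 shift=21 [end]
Varint 3: bytes[3:6] = B2 BF 6A -> value 1744818 (3 byte(s))
  byte[6]=0xD0 cont=1 payload=0x50=80: acc |= 80<<0 -> acc=80 shift=7
  byte[7]=0xE6 cont=1 payload=0x66=102: acc |= 102<<7 -> acc=13136 shift=14
  byte[8]=0x08 cont=0 payload=0x08=8: acc |= 8<<14 -> acc=144208 shift=21 [end]
Varint 4: bytes[6:9] = D0 E6 08 -> value 144208 (3 byte(s))
  byte[9]=0x94 cont=1 payload=0x14=20: acc |= 20<<0 -> acc=20 shift=7
  byte[10]=0x46 cont=0 payload=0x46=70: acc |= 70<<7 -> acc=8980 shift=14 [end]
Varint 5: bytes[9:11] = 94 46 -> value 8980 (2 byte(s))
  byte[11]=0xF1 cont=1 payload=0x71=113: acc |= 113<<0 -> acc=113 shift=7
  byte[12]=0x2E cont=0 payload=0x2E=46: acc |= 46<<7 -> acc=6001 shift=14 [end]
Varint 6: bytes[11:13] = F1 2E -> value 6001 (2 byte(s))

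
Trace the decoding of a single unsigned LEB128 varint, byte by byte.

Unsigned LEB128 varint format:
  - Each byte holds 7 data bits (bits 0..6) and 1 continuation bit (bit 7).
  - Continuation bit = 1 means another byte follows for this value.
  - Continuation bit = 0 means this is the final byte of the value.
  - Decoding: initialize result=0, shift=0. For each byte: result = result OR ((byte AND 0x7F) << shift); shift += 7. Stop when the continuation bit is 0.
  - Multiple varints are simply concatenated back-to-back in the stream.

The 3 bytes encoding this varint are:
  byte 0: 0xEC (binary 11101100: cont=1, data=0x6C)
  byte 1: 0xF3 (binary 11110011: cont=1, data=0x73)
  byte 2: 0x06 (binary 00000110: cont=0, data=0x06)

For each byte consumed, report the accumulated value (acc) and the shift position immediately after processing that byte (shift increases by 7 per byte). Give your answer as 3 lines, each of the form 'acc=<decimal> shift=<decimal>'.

Answer: acc=108 shift=7
acc=14828 shift=14
acc=113132 shift=21

Derivation:
byte 0=0xEC: payload=0x6C=108, contrib = 108<<0 = 108; acc -> 108, shift -> 7
byte 1=0xF3: payload=0x73=115, contrib = 115<<7 = 14720; acc -> 14828, shift -> 14
byte 2=0x06: payload=0x06=6, contrib = 6<<14 = 98304; acc -> 113132, shift -> 21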